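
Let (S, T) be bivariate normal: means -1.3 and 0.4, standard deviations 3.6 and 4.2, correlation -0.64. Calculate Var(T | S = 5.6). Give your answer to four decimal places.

10.4147

Var(T | S=x) = (1 − ρ²)·σ_T².
Var(T | S=5.6) = (4.2)²·(1 − (-0.64)²) = 17.64·0.5904 = 10.4147.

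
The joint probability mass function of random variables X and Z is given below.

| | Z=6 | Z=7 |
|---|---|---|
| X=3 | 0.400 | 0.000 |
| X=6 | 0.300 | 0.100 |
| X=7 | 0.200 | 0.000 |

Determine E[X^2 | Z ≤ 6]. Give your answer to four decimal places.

26.8889

P(Z ≤ 6) = 0.900.
Summing X^2·P(X=x,Z=y) over the conditioning event gives 24.200.
E[X^2 | Z ≤ 6] = (24.200) / (0.900) = 26.8889.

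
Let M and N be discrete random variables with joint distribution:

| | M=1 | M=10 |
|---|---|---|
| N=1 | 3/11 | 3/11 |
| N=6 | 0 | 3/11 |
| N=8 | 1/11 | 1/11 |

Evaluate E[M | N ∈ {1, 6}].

P(N ∈ {1, 6}) = 9/11.
Σ M·P over the event = 1·(3/11) + 10·(3/11) + 10·(3/11) = 63/11.
E[M | N ∈ {1, 6}] = (63/11) / (9/11) = 7.

7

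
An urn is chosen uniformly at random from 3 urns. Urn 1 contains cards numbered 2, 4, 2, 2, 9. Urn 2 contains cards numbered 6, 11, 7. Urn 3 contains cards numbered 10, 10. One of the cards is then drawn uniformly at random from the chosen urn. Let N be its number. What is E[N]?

109/15

E[N | urn 1] = (2+4+2+2+9)/5 = 19/5.
E[N | urn 2] = (6+11+7)/3 = 8.
E[N | urn 3] = (10+10)/2 = 10.
By the law of total expectation,
E[N] = (1/3)·(19/5) + (1/3)·(8) + (1/3)·(10) = 109/15.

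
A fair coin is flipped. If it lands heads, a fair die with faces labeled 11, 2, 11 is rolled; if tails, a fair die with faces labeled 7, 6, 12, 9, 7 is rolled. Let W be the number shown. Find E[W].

E[W | heads] = (11+2+11)/3 = 8.
E[W | tails] = (7+6+12+9+7)/5 = 41/5.
By the law of total expectation,
E[W] = (1/2)·(8) + (1/2)·(41/5) = 81/10.

81/10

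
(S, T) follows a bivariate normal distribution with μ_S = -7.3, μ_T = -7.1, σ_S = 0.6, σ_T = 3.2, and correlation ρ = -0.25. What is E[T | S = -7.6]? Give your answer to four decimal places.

-6.7000

For a bivariate normal, E[T | S=x] = μ_T + ρ·(σ_T/σ_S)·(x − μ_S).
E[T | S=-7.6] = -7.1 + (-0.25)·(3.2/0.6)·(-7.6 − (-7.3)) = -7.1 + (-1.3333)·(-0.3) = -6.7000.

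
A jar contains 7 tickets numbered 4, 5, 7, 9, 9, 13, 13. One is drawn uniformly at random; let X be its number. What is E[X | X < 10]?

P(X < 10) = 5/7.
Σ over the event: 4·1/7 + 5·1/7 + 7·1/7 + 9·2/7 = 34/7.
E[X | X < 10] = (34/7) / (5/7) = 34/5.

34/5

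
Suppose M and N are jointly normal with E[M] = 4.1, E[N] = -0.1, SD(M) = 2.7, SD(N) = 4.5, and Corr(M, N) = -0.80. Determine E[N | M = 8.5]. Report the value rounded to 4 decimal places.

The regression of N on M has slope ρ·σ_N/σ_M and passes through (μ_M, μ_N).
E[N | M=8.5] = -0.1 + (-0.80)·(4.5/2.7)·(8.5 − (4.1)) = -0.1 + (-1.33333)·(4.4) = -5.9667.

-5.9667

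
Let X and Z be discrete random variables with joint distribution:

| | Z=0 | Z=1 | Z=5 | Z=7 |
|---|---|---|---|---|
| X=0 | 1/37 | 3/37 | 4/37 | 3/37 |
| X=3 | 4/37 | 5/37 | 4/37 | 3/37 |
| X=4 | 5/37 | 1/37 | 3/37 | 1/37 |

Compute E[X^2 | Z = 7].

43/7

P(Z = 7) = 7/37.
Σ X^2·P over the event = 0·(3/37) + 9·(3/37) + 16·(1/37) = 43/37.
E[X^2 | Z = 7] = (43/37) / (7/37) = 43/7.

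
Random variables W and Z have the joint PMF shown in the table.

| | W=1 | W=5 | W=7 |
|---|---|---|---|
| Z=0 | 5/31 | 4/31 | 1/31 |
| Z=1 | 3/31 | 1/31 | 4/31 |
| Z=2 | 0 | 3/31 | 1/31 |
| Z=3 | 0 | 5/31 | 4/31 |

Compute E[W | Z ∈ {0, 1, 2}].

P(Z ∈ {0, 1, 2}) = 22/31.
Σ W·P over the event = 1·(5/31) + 1·(3/31) + 5·(4/31) + 5·(1/31) + 5·(3/31) + 7·(1/31) + 7·(4/31) + 7·(1/31) = 90/31.
E[W | Z ∈ {0, 1, 2}] = (90/31) / (22/31) = 45/11.

45/11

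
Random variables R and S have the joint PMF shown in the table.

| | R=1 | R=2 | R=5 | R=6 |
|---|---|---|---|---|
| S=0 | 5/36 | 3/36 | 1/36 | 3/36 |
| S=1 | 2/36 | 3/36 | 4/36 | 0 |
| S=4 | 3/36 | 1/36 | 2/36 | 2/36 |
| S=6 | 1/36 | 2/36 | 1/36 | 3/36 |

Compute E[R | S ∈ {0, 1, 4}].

P(S ∈ {0, 1, 4}) = 29/36.
Summing R·P(R=x,S=y) over the conditioning event gives 89/36.
E[R | S ∈ {0, 1, 4}] = (89/36) / (29/36) = 89/29.

89/29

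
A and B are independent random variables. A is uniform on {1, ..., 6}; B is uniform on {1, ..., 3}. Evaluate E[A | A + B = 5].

Outcomes with A + B = 5: (2,3), (3,2), (4,1), each with probability 1/18.
E[A | A + B = 5] = (2 + 3 + 4) / 3 = 3.

3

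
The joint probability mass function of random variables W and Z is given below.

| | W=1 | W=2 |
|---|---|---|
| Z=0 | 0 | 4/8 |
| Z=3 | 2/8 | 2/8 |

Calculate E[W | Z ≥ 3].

P(Z ≥ 3) = 1/2.
Σ W·P over the event = 1·(2/8) + 2·(2/8) = 3/4.
E[W | Z ≥ 3] = (3/4) / (1/2) = 3/2.

3/2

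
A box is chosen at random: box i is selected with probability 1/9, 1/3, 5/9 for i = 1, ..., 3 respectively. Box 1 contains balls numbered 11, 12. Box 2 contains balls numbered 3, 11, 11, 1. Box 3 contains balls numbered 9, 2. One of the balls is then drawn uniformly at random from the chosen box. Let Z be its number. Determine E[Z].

13/2

E[Z | box 1] = (11+12)/2 = 23/2.
E[Z | box 2] = (3+11+11+1)/4 = 13/2.
E[Z | box 3] = (9+2)/2 = 11/2.
E[Z] = (1/9)·(23/2) + (1/3)·(13/2) + (5/9)·(11/2) = 13/2.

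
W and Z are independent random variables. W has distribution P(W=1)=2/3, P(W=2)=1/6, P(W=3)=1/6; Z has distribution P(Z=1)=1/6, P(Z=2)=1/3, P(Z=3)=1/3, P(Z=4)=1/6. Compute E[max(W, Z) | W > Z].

P(W > Z) = 1/9.
Summing max(W,Z)·P(x,y) over outcomes with W > Z gives 11/36.
E[max(W, Z) | W > Z] = (11/36) / (1/9) = 11/4.

11/4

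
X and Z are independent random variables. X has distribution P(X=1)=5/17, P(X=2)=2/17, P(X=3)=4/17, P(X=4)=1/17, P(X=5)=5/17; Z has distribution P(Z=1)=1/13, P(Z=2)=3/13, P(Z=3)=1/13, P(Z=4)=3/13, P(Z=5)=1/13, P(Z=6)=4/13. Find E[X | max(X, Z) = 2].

P(max(X, Z) = 2) = 23/221.
Summing X·P(x,y) over outcomes with max(X, Z) = 2 gives 31/221.
E[X | max(X, Z) = 2] = (31/221) / (23/221) = 31/23.

31/23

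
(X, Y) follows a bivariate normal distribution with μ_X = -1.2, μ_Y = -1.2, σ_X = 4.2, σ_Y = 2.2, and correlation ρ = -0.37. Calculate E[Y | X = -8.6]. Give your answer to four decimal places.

For a bivariate normal, E[Y | X=x] = μ_Y + ρ·(σ_Y/σ_X)·(x − μ_X).
E[Y | X=-8.6] = -1.2 + (-0.37)·(2.2/4.2)·(-8.6 − (-1.2)) = -1.2 + (-0.19381)·(-7.4) = 0.2342.

0.2342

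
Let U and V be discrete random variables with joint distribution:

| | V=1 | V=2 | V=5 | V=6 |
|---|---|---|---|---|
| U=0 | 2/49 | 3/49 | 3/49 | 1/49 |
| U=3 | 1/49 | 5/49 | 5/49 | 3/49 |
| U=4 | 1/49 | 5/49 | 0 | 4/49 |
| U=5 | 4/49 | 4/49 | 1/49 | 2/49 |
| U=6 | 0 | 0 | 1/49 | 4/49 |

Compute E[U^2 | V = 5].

53/5

P(V = 5) = 10/49.
Summing U^2·P(U=x,V=y) over the conditioning event gives 106/49.
E[U^2 | V = 5] = (106/49) / (10/49) = 53/5.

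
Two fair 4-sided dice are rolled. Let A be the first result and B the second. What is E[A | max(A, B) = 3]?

12/5

Outcomes with max(A, B) = 3: (1,3), (2,3), (3,1), (3,2), (3,3), each with probability 1/16.
E[A | max(A, B) = 3] = (1 + 2 + 3 + 3 + 3) / 5 = 12/5.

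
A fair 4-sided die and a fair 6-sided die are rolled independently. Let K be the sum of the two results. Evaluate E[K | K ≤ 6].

32/7

P(K ≤ 6) = 7/12.
Σ over the event: 2·1/24 + 3·1/12 + 4·1/8 + 5·1/6 + 6·1/6 = 8/3.
E[K | K ≤ 6] = (8/3) / (7/12) = 32/7.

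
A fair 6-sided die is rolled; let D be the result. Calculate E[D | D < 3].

3/2

Given D < 3, D is equally likely to be any of {1, 2}.
E[D | D < 3] = (1 + 2) / 2 = 3/2.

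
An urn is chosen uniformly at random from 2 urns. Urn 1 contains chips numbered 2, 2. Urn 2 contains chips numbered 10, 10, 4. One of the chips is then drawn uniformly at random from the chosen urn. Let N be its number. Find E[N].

E[N | urn 1] = (2+2)/2 = 2.
E[N | urn 2] = (10+10+4)/3 = 8.
By the law of total expectation,
E[N] = (1/2)·(2) + (1/2)·(8) = 5.

5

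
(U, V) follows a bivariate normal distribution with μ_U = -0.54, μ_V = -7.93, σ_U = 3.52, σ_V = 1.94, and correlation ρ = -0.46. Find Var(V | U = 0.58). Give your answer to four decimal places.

For a bivariate normal, Var(V | U=x) = σ_V²(1 − ρ²).
Var(V | U=0.58) = (1.94)²·(1 − (-0.46)²) = 3.7636·0.7884 = 2.9672.

2.9672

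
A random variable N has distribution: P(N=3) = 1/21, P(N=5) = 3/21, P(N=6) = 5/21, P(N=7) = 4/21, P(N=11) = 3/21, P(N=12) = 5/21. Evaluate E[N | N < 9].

76/13

P(N < 9) = 13/21.
Σ over the event: 3·1/21 + 5·1/7 + 6·5/21 + 7·4/21 = 76/21.
E[N | N < 9] = (76/21) / (13/21) = 76/13.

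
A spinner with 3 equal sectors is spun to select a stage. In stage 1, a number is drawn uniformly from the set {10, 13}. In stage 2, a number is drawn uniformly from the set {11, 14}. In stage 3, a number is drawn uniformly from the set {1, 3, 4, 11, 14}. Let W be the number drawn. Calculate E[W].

E[W | stage 1] = (10+13)/2 = 23/2.
E[W | stage 2] = (11+14)/2 = 25/2.
E[W | stage 3] = (1+3+4+11+14)/5 = 33/5.
E[W] = (1/3)·(23/2) + (1/3)·(25/2) + (1/3)·(33/5) = 51/5.

51/5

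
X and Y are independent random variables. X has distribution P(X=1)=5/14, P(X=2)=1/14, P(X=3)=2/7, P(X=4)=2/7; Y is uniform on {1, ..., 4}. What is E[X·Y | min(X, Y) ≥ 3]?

P(min(X, Y) ≥ 3) = 2/7.
Summing XY·P(x,y) over outcomes with min(X, Y) ≥ 3 gives 7/2.
E[X·Y | min(X, Y) ≥ 3] = (7/2) / (2/7) = 49/4.

49/4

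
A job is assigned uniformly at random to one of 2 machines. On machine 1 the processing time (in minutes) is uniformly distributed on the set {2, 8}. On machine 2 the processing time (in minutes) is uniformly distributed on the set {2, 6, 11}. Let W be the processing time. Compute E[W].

17/3

E[W | machine 1] = (2+8)/2 = 5.
E[W | machine 2] = (2+6+11)/3 = 19/3.
By the law of total expectation,
E[W] = (1/2)·(5) + (1/2)·(19/3) = 17/3.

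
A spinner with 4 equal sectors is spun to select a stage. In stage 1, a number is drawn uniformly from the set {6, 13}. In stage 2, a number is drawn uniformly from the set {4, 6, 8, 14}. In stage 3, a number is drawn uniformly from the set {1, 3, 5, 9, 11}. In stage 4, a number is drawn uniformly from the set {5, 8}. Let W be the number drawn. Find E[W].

E[W | stage 1] = (6+13)/2 = 19/2.
E[W | stage 2] = (4+6+8+14)/4 = 8.
E[W | stage 3] = (1+3+5+9+11)/5 = 29/5.
E[W | stage 4] = (5+8)/2 = 13/2.
By the law of total expectation,
E[W] = (1/4)·(19/2) + (1/4)·(8) + (1/4)·(29/5) + (1/4)·(13/2) = 149/20.

149/20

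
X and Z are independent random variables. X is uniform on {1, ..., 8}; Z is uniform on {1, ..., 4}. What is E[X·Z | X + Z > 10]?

P(X + Z > 10) = 3/32.
Summing XZ·P(x,y) over outcomes with X + Z > 10 gives 21/8.
E[X·Z | X + Z > 10] = (21/8) / (3/32) = 28.

28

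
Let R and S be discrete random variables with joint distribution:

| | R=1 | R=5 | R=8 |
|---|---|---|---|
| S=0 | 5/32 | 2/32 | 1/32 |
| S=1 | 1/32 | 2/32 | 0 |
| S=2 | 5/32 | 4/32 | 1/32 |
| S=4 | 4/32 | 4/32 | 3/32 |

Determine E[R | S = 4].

P(S = 4) = 11/32.
Summing R·P(R=x,S=y) over the conditioning event gives 3/2.
E[R | S = 4] = (3/2) / (11/32) = 48/11.

48/11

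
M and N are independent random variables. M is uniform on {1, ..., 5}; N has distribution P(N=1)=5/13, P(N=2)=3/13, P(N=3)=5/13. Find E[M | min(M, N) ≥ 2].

P(min(M, N) ≥ 2) = 32/65.
Summing M·P(x,y) over outcomes with min(M, N) ≥ 2 gives 112/65.
E[M | min(M, N) ≥ 2] = (112/65) / (32/65) = 7/2.

7/2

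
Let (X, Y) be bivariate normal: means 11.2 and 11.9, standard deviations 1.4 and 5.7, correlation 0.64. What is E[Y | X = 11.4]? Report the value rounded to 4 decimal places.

12.4211

For a bivariate normal, E[Y | X=x] = μ_Y + ρ·(σ_Y/σ_X)·(x − μ_X).
E[Y | X=11.4] = 11.9 + (0.64)·(5.7/1.4)·(11.4 − (11.2)) = 11.9 + (2.6057)·(0.2) = 12.4211.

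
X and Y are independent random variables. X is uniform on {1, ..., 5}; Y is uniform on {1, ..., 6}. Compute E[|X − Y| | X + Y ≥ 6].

41/20

P(X + Y ≥ 6) = 2/3.
Summing |X−Y|·P(x,y) over outcomes with X + Y ≥ 6 gives 41/30.
E[|X − Y| | X + Y ≥ 6] = (41/30) / (2/3) = 41/20.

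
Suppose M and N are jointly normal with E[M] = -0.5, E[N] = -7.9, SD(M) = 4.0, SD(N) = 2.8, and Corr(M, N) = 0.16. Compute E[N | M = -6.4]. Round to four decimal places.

-8.5608

For a bivariate normal, E[N | M=x] = μ_N + ρ·(σ_N/σ_M)·(x − μ_M).
E[N | M=-6.4] = -7.9 + (0.16)·(2.8/4.0)·(-6.4 − (-0.5)) = -7.9 + (0.112)·(-5.9) = -8.5608.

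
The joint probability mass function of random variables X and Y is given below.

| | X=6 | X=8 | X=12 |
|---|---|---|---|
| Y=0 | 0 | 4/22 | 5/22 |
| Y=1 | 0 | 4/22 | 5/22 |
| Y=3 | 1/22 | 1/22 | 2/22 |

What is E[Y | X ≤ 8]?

1

P(X ≤ 8) = 5/11.
Σ Y·P over the event = 3·(1/22) + 0·(4/22) + 1·(4/22) + 3·(1/22) = 5/11.
E[Y | X ≤ 8] = (5/11) / (5/11) = 1.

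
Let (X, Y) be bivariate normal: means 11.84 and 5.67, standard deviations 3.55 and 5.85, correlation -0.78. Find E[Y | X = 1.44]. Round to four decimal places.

19.0377

E[Y | X=x] = μ_Y + ρ(σ_Y/σ_X)(x − μ_X) for jointly normal variables.
E[Y | X=1.44] = 5.67 + (-0.78)·(5.85/3.55)·(1.44 − (11.84)) = 5.67 + (-1.285352)·(-10.4) = 19.0377.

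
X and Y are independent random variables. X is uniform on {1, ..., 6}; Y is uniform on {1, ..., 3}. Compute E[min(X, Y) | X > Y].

P(X > Y) = 2/3.
Summing min(X,Y)·P(x,y) over outcomes with X > Y gives 11/9.
E[min(X, Y) | X > Y] = (11/9) / (2/3) = 11/6.

11/6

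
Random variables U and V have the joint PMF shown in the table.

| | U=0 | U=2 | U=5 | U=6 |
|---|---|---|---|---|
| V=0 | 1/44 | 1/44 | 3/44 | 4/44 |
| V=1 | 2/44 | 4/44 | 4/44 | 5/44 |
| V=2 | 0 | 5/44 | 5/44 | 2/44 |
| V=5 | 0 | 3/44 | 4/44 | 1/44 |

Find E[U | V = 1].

P(V = 1) = 15/44.
Σ U·P over the event = 0·(2/44) + 2·(4/44) + 5·(4/44) + 6·(5/44) = 29/22.
E[U | V = 1] = (29/22) / (15/44) = 58/15.

58/15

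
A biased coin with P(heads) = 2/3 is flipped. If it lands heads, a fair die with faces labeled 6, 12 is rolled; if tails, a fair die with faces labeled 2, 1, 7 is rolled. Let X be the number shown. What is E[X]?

64/9

E[X | heads] = (6+12)/2 = 9.
E[X | tails] = (2+1+7)/3 = 10/3.
By the law of total expectation,
E[X] = (2/3)·(9) + (1/3)·(10/3) = 64/9.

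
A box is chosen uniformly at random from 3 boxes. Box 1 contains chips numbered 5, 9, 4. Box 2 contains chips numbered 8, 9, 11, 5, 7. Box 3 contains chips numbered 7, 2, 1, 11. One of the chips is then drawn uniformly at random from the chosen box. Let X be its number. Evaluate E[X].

E[X | box 1] = (5+9+4)/3 = 6.
E[X | box 2] = (8+9+11+5+7)/5 = 8.
E[X | box 3] = (7+2+1+11)/4 = 21/4.
E[X] = (1/3)·(6) + (1/3)·(8) + (1/3)·(21/4) = 77/12.

77/12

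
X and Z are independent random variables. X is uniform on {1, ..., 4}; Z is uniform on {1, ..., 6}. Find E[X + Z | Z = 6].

Outcomes with Z = 6: (1,6), (2,6), (3,6), (4,6), each with probability 1/24.
E[X + Z | Z = 6] = (7 + 8 + 9 + 10) / 4 = 17/2.

17/2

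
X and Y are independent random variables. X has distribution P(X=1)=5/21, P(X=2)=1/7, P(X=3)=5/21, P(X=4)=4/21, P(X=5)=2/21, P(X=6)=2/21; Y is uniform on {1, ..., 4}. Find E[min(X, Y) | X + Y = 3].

1

P(X + Y = 3) = 2/21.
Summing min(X,Y)·P(x,y) over outcomes with X + Y = 3 gives 2/21.
E[min(X, Y) | X + Y = 3] = (2/21) / (2/21) = 1.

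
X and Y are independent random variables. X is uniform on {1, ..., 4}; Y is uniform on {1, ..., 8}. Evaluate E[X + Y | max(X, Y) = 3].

24/5

Outcomes with max(X, Y) = 3: (1,3), (2,3), (3,1), (3,2), (3,3), each with probability 1/32.
E[X + Y | max(X, Y) = 3] = (4 + 5 + 4 + 5 + 6) / 5 = 24/5.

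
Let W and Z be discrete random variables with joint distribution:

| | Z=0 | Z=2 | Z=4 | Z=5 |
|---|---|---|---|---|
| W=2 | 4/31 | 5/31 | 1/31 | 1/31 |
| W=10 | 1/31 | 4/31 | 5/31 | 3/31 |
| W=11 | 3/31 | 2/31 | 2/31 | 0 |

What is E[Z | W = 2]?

19/11

P(W = 2) = 11/31.
Σ Z·P over the event = 0·(4/31) + 2·(5/31) + 4·(1/31) + 5·(1/31) = 19/31.
E[Z | W = 2] = (19/31) / (11/31) = 19/11.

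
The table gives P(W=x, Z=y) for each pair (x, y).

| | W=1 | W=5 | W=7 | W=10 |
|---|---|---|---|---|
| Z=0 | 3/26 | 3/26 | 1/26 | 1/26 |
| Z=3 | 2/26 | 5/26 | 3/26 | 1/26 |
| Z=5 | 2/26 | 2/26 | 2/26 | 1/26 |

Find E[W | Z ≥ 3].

47/9

P(Z ≥ 3) = 9/13.
Σ W·P over the event = 1·(2/26) + 1·(2/26) + 5·(5/26) + 5·(2/26) + 7·(3/26) + 7·(2/26) + 10·(1/26) + 10·(1/26) = 47/13.
E[W | Z ≥ 3] = (47/13) / (9/13) = 47/9.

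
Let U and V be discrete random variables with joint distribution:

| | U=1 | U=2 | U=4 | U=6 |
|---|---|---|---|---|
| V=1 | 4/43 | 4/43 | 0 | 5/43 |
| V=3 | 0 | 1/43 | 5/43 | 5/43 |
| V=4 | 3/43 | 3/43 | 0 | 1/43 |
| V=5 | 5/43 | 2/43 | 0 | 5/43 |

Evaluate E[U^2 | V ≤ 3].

58/3

P(V ≤ 3) = 24/43.
Σ U^2·P over the event = 1·(4/43) + 4·(4/43) + 4·(1/43) + 16·(5/43) + 36·(5/43) + 36·(5/43) = 464/43.
E[U^2 | V ≤ 3] = (464/43) / (24/43) = 58/3.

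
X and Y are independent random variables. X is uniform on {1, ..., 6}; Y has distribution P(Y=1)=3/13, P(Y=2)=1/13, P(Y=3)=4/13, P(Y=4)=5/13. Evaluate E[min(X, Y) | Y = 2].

P(Y = 2) = 1/13.
Summing min(X,Y)·P(x,y) over outcomes with Y = 2 gives 11/78.
E[min(X, Y) | Y = 2] = (11/78) / (1/13) = 11/6.

11/6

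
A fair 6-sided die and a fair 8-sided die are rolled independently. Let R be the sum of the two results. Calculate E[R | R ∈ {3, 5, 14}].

40/7

P(R ∈ {3, 5, 14}) = 7/48.
Σ over the event: 3·1/24 + 5·1/12 + 14·1/48 = 5/6.
E[R | R ∈ {3, 5, 14}] = (5/6) / (7/48) = 40/7.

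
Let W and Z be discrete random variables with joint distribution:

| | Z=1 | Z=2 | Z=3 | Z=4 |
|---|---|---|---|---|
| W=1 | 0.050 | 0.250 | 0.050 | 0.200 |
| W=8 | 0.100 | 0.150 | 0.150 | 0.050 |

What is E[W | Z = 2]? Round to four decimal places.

P(Z = 2) = 0.400.
Σ W·P over the event = 1·(0.250) + 8·(0.150) = 1.450.
E[W | Z = 2] = (1.450) / (0.400) = 3.6250.

3.6250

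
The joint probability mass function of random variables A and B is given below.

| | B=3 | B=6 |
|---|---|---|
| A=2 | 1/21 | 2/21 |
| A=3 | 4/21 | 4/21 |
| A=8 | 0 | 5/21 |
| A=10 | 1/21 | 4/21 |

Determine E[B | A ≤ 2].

5

P(A ≤ 2) = 1/7.
Σ B·P over the event = 3·(1/21) + 6·(2/21) = 5/7.
E[B | A ≤ 2] = (5/7) / (1/7) = 5.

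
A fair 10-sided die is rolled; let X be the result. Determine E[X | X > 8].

Given X > 8, X is equally likely to be any of {9, 10}.
E[X | X > 8] = (9 + 10) / 2 = 19/2.

19/2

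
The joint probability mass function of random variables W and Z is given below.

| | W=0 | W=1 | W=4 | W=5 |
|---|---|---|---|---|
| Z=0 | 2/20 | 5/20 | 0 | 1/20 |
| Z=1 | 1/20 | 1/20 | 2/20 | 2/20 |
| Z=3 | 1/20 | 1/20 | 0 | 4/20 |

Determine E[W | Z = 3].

7/2

P(Z = 3) = 3/10.
Σ W·P over the event = 0·(1/20) + 1·(1/20) + 5·(4/20) = 21/20.
E[W | Z = 3] = (21/20) / (3/10) = 7/2.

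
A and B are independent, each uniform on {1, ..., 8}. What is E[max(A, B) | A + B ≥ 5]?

359/58

P(A + B ≥ 5) = 29/32.
Summing max(A,B)·P(x,y) over outcomes with A + B ≥ 5 gives 359/64.
E[max(A, B) | A + B ≥ 5] = (359/64) / (29/32) = 359/58.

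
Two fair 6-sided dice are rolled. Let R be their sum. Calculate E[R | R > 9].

32/3

P(R > 9) = 1/6.
Σ over the event: 10·1/12 + 11·1/18 + 12·1/36 = 16/9.
E[R | R > 9] = (16/9) / (1/6) = 32/3.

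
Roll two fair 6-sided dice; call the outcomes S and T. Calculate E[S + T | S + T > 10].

P(S + T > 10) = 1/12.
Summing (S+T)·P(x,y) over outcomes with S + T > 10 gives 17/18.
E[S + T | S + T > 10] = (17/18) / (1/12) = 34/3.

34/3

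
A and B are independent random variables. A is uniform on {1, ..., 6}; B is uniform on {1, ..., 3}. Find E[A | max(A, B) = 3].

12/5

Outcomes with max(A, B) = 3: (1,3), (2,3), (3,1), (3,2), (3,3), each with probability 1/18.
E[A | max(A, B) = 3] = (1 + 2 + 3 + 3 + 3) / 5 = 12/5.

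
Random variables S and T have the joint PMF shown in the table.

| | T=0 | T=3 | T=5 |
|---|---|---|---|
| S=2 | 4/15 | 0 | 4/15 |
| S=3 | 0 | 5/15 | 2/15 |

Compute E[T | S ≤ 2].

P(S ≤ 2) = 8/15.
Σ T·P over the event = 0·(4/15) + 5·(4/15) = 4/3.
E[T | S ≤ 2] = (4/3) / (8/15) = 5/2.

5/2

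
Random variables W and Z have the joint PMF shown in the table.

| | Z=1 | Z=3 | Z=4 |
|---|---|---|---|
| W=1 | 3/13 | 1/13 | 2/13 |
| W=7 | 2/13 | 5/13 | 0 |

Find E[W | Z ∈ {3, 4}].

P(Z ∈ {3, 4}) = 8/13.
Σ W·P over the event = 1·(1/13) + 1·(2/13) + 7·(5/13) = 38/13.
E[W | Z ∈ {3, 4}] = (38/13) / (8/13) = 19/4.

19/4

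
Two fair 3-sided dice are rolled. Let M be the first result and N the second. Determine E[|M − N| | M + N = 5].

Outcomes with M + N = 5: (2,3), (3,2), each with probability 1/9.
E[|M − N| | M + N = 5] = (1 + 1) / 2 = 1.

1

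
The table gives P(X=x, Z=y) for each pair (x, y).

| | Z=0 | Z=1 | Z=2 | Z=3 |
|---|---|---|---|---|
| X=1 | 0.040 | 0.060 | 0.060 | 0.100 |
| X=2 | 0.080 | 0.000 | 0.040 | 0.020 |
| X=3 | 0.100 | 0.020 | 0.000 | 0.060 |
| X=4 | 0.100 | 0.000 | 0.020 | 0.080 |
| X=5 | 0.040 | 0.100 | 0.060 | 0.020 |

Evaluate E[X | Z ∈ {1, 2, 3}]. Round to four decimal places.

2.9375

P(Z ∈ {1, 2, 3}) = 0.640.
Summing X·P(X=x,Z=y) over the conditioning event gives 1.880.
E[X | Z ∈ {1, 2, 3}] = (1.880) / (0.640) = 2.9375.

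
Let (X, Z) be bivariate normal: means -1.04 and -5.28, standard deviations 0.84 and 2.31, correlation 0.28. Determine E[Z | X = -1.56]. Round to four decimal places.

The regression of Z on X has slope ρ·σ_Z/σ_X and passes through (μ_X, μ_Z).
E[Z | X=-1.56] = -5.28 + (0.28)·(2.31/0.84)·(-1.56 − (-1.04)) = -5.28 + (0.77)·(-0.52) = -5.6804.

-5.6804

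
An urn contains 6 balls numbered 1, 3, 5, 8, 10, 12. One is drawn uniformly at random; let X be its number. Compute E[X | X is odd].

P(X is odd) = 1/2.
Σ over the event: 1·1/6 + 3·1/6 + 5·1/6 = 3/2.
E[X | X is odd] = (3/2) / (1/2) = 3.

3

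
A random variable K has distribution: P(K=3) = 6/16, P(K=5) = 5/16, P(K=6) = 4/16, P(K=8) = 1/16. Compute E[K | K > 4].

57/10

P(K > 4) = 5/8.
Σ over the event: 5·5/16 + 6·1/4 + 8·1/16 = 57/16.
E[K | K > 4] = (57/16) / (5/8) = 57/10.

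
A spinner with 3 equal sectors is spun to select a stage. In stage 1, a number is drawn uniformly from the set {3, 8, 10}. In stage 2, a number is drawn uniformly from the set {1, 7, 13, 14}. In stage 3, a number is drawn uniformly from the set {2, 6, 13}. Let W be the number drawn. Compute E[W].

91/12

E[W | stage 1] = (3+8+10)/3 = 7.
E[W | stage 2] = (1+7+13+14)/4 = 35/4.
E[W | stage 3] = (2+6+13)/3 = 7.
E[W] = (1/3)·(7) + (1/3)·(35/4) + (1/3)·(7) = 91/12.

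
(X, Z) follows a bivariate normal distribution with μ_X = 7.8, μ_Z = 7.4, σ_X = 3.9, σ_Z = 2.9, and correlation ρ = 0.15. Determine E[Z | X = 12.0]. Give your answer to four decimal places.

E[Z | X=x] = μ_Z + ρ(σ_Z/σ_X)(x − μ_X) for jointly normal variables.
E[Z | X=12.0] = 7.4 + (0.15)·(2.9/3.9)·(12.0 − (7.8)) = 7.4 + (0.11154)·(4.2) = 7.8685.

7.8685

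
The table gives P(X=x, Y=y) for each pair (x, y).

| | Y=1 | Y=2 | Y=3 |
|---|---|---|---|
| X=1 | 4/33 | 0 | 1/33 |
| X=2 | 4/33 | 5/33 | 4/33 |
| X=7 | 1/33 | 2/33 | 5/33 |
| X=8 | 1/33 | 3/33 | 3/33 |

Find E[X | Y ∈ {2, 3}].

116/23

P(Y ∈ {2, 3}) = 23/33.
Σ X·P over the event = 1·(1/33) + 2·(5/33) + 2·(4/33) + 7·(2/33) + 7·(5/33) + 8·(3/33) + 8·(3/33) = 116/33.
E[X | Y ∈ {2, 3}] = (116/33) / (23/33) = 116/23.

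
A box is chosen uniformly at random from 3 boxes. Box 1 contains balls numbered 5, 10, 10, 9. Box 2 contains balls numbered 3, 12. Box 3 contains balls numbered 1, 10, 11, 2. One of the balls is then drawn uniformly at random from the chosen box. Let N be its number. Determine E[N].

E[N | box 1] = (5+10+10+9)/4 = 17/2.
E[N | box 2] = (3+12)/2 = 15/2.
E[N | box 3] = (1+10+11+2)/4 = 6.
By the law of total expectation,
E[N] = (1/3)·(17/2) + (1/3)·(15/2) + (1/3)·(6) = 22/3.

22/3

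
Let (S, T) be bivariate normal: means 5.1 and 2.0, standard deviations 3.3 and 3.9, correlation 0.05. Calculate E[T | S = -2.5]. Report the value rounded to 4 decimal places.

For a bivariate normal, E[T | S=x] = μ_T + ρ·(σ_T/σ_S)·(x − μ_S).
E[T | S=-2.5] = 2.0 + (0.05)·(3.9/3.3)·(-2.5 − (5.1)) = 2.0 + (0.059091)·(-7.6) = 1.5509.

1.5509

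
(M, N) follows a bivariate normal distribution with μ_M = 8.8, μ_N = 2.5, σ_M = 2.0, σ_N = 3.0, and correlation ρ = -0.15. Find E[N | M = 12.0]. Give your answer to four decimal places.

For a bivariate normal, E[N | M=x] = μ_N + ρ·(σ_N/σ_M)·(x − μ_M).
E[N | M=12.0] = 2.5 + (-0.15)·(3.0/2.0)·(12.0 − (8.8)) = 2.5 + (-0.225)·(3.2) = 1.7800.

1.7800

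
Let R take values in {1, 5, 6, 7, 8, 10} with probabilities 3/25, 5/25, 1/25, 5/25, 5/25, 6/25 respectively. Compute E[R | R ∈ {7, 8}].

15/2

P(R ∈ {7, 8}) = 2/5.
Σ over the event: 7·1/5 + 8·1/5 = 3.
E[R | R ∈ {7, 8}] = (3) / (2/5) = 15/2.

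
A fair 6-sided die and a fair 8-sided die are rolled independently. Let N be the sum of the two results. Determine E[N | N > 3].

376/45

P(N > 3) = 15/16.
E[N | N > 3] = (47/6) / (15/16) = 376/45.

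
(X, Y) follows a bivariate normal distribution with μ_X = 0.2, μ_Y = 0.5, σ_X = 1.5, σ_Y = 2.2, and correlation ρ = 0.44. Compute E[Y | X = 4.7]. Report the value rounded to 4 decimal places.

3.4040

For a bivariate normal, E[Y | X=x] = μ_Y + ρ·(σ_Y/σ_X)·(x − μ_X).
E[Y | X=4.7] = 0.5 + (0.44)·(2.2/1.5)·(4.7 − (0.2)) = 0.5 + (0.64533)·(4.5) = 3.4040.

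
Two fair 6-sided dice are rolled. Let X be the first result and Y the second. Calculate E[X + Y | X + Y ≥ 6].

106/13

P(X + Y ≥ 6) = 13/18.
Summing (X+Y)·P(x,y) over outcomes with X + Y ≥ 6 gives 53/9.
E[X + Y | X + Y ≥ 6] = (53/9) / (13/18) = 106/13.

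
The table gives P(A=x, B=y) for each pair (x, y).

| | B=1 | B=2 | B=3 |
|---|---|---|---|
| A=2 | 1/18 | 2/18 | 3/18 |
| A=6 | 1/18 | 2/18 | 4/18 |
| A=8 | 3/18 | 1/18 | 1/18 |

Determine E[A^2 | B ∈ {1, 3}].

452/13

P(B ∈ {1, 3}) = 13/18.
Σ A^2·P over the event = 4·(1/18) + 4·(3/18) + 36·(1/18) + 36·(4/18) + 64·(3/18) + 64·(1/18) = 226/9.
E[A^2 | B ∈ {1, 3}] = (226/9) / (13/18) = 452/13.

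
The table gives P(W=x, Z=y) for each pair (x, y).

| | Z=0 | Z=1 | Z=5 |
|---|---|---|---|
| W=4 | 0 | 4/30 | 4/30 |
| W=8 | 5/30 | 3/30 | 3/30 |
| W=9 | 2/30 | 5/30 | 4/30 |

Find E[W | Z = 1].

85/12

P(Z = 1) = 2/5.
Σ W·P over the event = 4·(4/30) + 8·(3/30) + 9·(5/30) = 17/6.
E[W | Z = 1] = (17/6) / (2/5) = 85/12.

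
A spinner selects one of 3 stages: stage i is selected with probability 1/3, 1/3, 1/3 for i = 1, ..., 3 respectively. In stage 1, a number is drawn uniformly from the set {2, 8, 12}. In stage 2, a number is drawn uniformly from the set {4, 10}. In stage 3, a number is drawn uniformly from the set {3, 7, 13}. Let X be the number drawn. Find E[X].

E[X | stage 1] = (2+8+12)/3 = 22/3.
E[X | stage 2] = (4+10)/2 = 7.
E[X | stage 3] = (3+7+13)/3 = 23/3.
By the law of total expectation,
E[X] = (1/3)·(22/3) + (1/3)·(7) + (1/3)·(23/3) = 22/3.

22/3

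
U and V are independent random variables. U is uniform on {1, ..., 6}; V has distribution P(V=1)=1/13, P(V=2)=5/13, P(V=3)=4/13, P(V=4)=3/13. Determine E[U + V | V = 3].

P(V = 3) = 4/13.
Summing (U+V)·P(x,y) over outcomes with V = 3 gives 2.
E[U + V | V = 3] = (2) / (4/13) = 13/2.

13/2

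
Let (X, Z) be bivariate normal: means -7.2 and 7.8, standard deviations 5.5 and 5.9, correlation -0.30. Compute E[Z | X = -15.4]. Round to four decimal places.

10.4389

The regression of Z on X has slope ρ·σ_Z/σ_X and passes through (μ_X, μ_Z).
E[Z | X=-15.4] = 7.8 + (-0.30)·(5.9/5.5)·(-15.4 − (-7.2)) = 7.8 + (-0.32182)·(-8.2) = 10.4389.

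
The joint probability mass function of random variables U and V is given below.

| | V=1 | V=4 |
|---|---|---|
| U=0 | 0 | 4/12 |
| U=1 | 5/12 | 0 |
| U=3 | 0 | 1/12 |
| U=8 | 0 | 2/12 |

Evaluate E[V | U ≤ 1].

7/3

P(U ≤ 1) = 3/4.
Σ V·P over the event = 4·(4/12) + 1·(5/12) = 7/4.
E[V | U ≤ 1] = (7/4) / (3/4) = 7/3.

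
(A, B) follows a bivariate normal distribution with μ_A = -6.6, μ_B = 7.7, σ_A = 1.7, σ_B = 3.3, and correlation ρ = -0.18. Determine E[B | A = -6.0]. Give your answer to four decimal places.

7.4904

For a bivariate normal, E[B | A=x] = μ_B + ρ·(σ_B/σ_A)·(x − μ_A).
E[B | A=-6.0] = 7.7 + (-0.18)·(3.3/1.7)·(-6.0 − (-6.6)) = 7.7 + (-0.34941)·(0.6) = 7.4904.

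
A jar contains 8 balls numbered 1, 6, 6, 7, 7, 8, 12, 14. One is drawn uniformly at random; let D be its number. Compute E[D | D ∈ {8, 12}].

P(D ∈ {8, 12}) = 1/4.
Σ over the event: 8·1/8 + 12·1/8 = 5/2.
E[D | D ∈ {8, 12}] = (5/2) / (1/4) = 10.

10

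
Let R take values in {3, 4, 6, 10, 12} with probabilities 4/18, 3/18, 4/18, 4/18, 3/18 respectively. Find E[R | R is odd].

P(R is odd) = 2/9.
Σ over the event: 3·2/9 = 2/3.
E[R | R is odd] = (2/3) / (2/9) = 3.

3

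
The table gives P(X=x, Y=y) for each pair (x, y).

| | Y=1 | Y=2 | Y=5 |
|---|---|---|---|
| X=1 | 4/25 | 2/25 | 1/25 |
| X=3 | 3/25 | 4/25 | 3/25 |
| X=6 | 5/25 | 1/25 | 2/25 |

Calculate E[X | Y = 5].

11/3

P(Y = 5) = 6/25.
Σ X·P over the event = 1·(1/25) + 3·(3/25) + 6·(2/25) = 22/25.
E[X | Y = 5] = (22/25) / (6/25) = 11/3.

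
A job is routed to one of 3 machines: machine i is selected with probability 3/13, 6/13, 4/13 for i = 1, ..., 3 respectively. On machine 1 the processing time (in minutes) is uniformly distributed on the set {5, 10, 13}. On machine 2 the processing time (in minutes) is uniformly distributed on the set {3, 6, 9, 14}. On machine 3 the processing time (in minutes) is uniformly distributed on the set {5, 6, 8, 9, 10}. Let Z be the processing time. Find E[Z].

E[Z | machine 1] = (5+10+13)/3 = 28/3.
E[Z | machine 2] = (3+6+9+14)/4 = 8.
E[Z | machine 3] = (5+6+8+9+10)/5 = 38/5.
By the law of total expectation,
E[Z] = (3/13)·(28/3) + (6/13)·(8) + (4/13)·(38/5) = 532/65.

532/65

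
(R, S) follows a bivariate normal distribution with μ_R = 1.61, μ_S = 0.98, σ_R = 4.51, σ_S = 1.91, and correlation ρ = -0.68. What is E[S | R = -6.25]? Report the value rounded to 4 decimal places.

E[S | R=x] = μ_S + ρ(σ_S/σ_R)(x − μ_R) for jointly normal variables.
E[S | R=-6.25] = 0.98 + (-0.68)·(1.91/4.51)·(-6.25 − (1.61)) = 0.98 + (-0.28798)·(-7.86) = 3.2435.

3.2435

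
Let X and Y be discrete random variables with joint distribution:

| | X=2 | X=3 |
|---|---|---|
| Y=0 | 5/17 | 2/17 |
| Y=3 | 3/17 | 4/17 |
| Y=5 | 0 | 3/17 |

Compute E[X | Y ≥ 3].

P(Y ≥ 3) = 10/17.
Σ X·P over the event = 2·(3/17) + 3·(4/17) + 3·(3/17) = 27/17.
E[X | Y ≥ 3] = (27/17) / (10/17) = 27/10.

27/10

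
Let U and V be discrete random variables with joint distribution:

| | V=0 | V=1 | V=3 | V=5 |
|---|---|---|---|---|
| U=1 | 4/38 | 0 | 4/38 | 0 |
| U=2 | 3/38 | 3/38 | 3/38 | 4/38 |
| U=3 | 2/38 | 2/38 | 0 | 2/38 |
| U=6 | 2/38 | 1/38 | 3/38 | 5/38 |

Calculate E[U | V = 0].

P(V = 0) = 11/38.
Σ U·P over the event = 1·(4/38) + 2·(3/38) + 3·(2/38) + 6·(2/38) = 14/19.
E[U | V = 0] = (14/19) / (11/38) = 28/11.

28/11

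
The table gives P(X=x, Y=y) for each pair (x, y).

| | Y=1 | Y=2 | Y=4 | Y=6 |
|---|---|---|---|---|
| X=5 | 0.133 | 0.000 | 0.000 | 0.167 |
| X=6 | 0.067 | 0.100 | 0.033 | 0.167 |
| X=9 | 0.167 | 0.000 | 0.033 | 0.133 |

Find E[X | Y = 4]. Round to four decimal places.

7.5000

P(Y = 4) = 0.066.
Σ X·P over the event = 6·(0.033) + 9·(0.033) = 0.495.
E[X | Y = 4] = (0.495) / (0.066) = 7.5000.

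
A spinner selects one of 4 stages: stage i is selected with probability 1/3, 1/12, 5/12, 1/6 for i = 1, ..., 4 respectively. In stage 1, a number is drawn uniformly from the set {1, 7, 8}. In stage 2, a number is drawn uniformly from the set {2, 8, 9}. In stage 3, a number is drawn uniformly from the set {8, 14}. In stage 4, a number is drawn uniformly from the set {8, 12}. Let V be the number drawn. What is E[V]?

E[V | stage 1] = (1+7+8)/3 = 16/3.
E[V | stage 2] = (2+8+9)/3 = 19/3.
E[V | stage 3] = (8+14)/2 = 11.
E[V | stage 4] = (8+12)/2 = 10.
E[V] = (1/3)·(16/3) + (1/12)·(19/3) + (5/12)·(11) + (1/6)·(10) = 77/9.

77/9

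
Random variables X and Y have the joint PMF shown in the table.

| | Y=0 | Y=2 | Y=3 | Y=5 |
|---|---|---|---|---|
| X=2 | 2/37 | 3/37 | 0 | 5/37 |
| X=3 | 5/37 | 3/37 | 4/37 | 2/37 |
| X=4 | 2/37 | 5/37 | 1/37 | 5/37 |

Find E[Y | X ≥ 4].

P(X ≥ 4) = 13/37.
Σ Y·P over the event = 0·(2/37) + 2·(5/37) + 3·(1/37) + 5·(5/37) = 38/37.
E[Y | X ≥ 4] = (38/37) / (13/37) = 38/13.

38/13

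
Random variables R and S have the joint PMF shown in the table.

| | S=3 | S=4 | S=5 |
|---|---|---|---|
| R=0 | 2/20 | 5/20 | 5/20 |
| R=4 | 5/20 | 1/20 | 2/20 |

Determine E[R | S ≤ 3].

P(S ≤ 3) = 7/20.
Σ R·P over the event = 0·(2/20) + 4·(5/20) = 1.
E[R | S ≤ 3] = (1) / (7/20) = 20/7.

20/7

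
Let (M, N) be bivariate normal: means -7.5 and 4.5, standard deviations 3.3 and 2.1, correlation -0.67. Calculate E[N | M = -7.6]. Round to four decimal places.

E[N | M=x] = μ_N + ρ(σ_N/σ_M)(x − μ_M) for jointly normal variables.
E[N | M=-7.6] = 4.5 + (-0.67)·(2.1/3.3)·(-7.6 − (-7.5)) = 4.5 + (-0.42636)·(-0.1) = 4.5426.

4.5426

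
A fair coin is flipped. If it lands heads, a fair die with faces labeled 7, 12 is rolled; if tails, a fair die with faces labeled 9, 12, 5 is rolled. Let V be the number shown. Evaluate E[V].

E[V | heads] = (7+12)/2 = 19/2.
E[V | tails] = (9+12+5)/3 = 26/3.
By the law of total expectation,
E[V] = (1/2)·(19/2) + (1/2)·(26/3) = 109/12.

109/12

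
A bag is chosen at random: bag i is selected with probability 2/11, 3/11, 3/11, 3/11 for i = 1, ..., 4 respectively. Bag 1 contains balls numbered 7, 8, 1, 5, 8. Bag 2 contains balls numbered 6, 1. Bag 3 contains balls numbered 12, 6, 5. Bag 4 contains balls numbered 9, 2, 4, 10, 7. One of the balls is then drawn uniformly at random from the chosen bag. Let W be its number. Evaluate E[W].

643/110

E[W | bag 1] = (7+8+1+5+8)/5 = 29/5.
E[W | bag 2] = (6+1)/2 = 7/2.
E[W | bag 3] = (12+6+5)/3 = 23/3.
E[W | bag 4] = (9+2+4+10+7)/5 = 32/5.
E[W] = (2/11)·(29/5) + (3/11)·(7/2) + (3/11)·(23/3) + (3/11)·(32/5) = 643/110.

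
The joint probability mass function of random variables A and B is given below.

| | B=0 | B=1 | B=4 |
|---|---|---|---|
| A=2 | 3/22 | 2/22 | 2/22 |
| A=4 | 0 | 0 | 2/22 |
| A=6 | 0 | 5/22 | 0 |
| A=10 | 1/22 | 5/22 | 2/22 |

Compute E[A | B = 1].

P(B = 1) = 6/11.
Σ A·P over the event = 2·(2/22) + 6·(5/22) + 10·(5/22) = 42/11.
E[A | B = 1] = (42/11) / (6/11) = 7.

7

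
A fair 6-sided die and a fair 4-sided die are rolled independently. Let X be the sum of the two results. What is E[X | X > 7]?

P(X > 7) = 1/4.
Σ over the event: 8·1/8 + 9·1/12 + 10·1/24 = 13/6.
E[X | X > 7] = (13/6) / (1/4) = 26/3.

26/3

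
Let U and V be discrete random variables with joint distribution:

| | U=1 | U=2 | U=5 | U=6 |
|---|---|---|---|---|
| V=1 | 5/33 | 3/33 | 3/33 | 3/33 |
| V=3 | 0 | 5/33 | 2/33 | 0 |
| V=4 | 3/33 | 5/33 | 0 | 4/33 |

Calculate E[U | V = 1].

P(V = 1) = 14/33.
Σ U·P over the event = 1·(5/33) + 2·(3/33) + 5·(3/33) + 6·(3/33) = 4/3.
E[U | V = 1] = (4/3) / (14/33) = 22/7.

22/7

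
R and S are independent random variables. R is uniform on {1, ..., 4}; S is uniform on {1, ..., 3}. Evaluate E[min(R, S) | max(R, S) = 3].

9/5

Outcomes with max(R, S) = 3: (1,3), (2,3), (3,1), (3,2), (3,3), each with probability 1/12.
E[min(R, S) | max(R, S) = 3] = (1 + 2 + 1 + 2 + 3) / 5 = 9/5.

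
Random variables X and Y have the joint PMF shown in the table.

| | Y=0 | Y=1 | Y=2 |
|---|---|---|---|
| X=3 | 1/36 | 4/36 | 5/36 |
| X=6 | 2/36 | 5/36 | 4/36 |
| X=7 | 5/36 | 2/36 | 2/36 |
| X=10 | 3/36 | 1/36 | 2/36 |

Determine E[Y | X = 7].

2/3

P(X = 7) = 1/4.
Σ Y·P over the event = 0·(5/36) + 1·(2/36) + 2·(2/36) = 1/6.
E[Y | X = 7] = (1/6) / (1/4) = 2/3.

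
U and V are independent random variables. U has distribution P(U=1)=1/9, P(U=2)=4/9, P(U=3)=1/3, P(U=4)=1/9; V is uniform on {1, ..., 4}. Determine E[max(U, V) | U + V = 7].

4

P(U + V = 7) = 1/9.
Summing max(U,V)·P(x,y) over outcomes with U + V = 7 gives 4/9.
E[max(U, V) | U + V = 7] = (4/9) / (1/9) = 4.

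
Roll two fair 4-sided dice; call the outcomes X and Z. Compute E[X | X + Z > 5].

10/3

Outcomes with X + Z > 5: (2,4), (3,3), (3,4), (4,2), (4,3), (4,4), each with probability 1/16.
E[X | X + Z > 5] = (2 + 3 + 3 + 4 + 4 + 4) / 6 = 10/3.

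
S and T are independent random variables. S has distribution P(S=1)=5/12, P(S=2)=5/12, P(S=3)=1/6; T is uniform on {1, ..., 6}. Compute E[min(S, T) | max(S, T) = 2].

4/3

P(max(S, T) = 2) = 5/24.
Summing min(S,T)·P(x,y) over outcomes with max(S, T) = 2 gives 5/18.
E[min(S, T) | max(S, T) = 2] = (5/18) / (5/24) = 4/3.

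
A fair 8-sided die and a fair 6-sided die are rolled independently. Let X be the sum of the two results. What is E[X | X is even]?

8

P(X is even) = 1/2.
Σ over the event: 2·1/48 + 4·1/16 + 6·5/48 + 8·1/8 + 10·5/48 + 12·1/16 + 14·1/48 = 4.
E[X | X is even] = (4) / (1/2) = 8.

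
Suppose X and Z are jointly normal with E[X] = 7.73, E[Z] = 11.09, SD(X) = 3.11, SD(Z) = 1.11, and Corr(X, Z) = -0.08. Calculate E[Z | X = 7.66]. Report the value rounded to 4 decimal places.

For a bivariate normal, E[Z | X=x] = μ_Z + ρ·(σ_Z/σ_X)·(x − μ_X).
E[Z | X=7.66] = 11.09 + (-0.08)·(1.11/3.11)·(7.66 − (7.73)) = 11.09 + (-0.028553)·(-0.07) = 11.0920.

11.0920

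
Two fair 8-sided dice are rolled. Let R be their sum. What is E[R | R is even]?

9

P(R is even) = 1/2.
Σ over the event: 2·1/64 + 4·3/64 + 6·5/64 + 8·7/64 + 10·7/64 + 12·5/64 + 14·3/64 + 16·1/64 = 9/2.
E[R | R is even] = (9/2) / (1/2) = 9.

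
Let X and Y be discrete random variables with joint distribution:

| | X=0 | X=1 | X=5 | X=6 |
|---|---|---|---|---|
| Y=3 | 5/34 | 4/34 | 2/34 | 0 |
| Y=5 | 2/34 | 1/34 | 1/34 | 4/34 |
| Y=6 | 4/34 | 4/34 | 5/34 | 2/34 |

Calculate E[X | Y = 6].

41/15

P(Y = 6) = 15/34.
Σ X·P over the event = 0·(4/34) + 1·(4/34) + 5·(5/34) + 6·(2/34) = 41/34.
E[X | Y = 6] = (41/34) / (15/34) = 41/15.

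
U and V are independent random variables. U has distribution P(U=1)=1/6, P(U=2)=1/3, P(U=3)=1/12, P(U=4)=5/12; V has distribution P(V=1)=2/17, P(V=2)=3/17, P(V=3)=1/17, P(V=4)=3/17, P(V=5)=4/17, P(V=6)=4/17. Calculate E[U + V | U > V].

222/43

P(U > V) = 43/204.
Summing (U+V)·P(x,y) over outcomes with U > V gives 37/34.
E[U + V | U > V] = (37/34) / (43/204) = 222/43.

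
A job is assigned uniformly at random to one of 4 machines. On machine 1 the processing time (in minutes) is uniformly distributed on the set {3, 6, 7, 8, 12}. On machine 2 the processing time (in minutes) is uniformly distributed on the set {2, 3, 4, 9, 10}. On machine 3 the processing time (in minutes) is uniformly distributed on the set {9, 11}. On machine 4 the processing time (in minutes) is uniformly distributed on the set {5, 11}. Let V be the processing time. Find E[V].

77/10

E[V | machine 1] = (3+6+7+8+12)/5 = 36/5.
E[V | machine 2] = (2+3+4+9+10)/5 = 28/5.
E[V | machine 3] = (9+11)/2 = 10.
E[V | machine 4] = (5+11)/2 = 8.
E[V] = (1/4)·(36/5) + (1/4)·(28/5) + (1/4)·(10) + (1/4)·(8) = 77/10.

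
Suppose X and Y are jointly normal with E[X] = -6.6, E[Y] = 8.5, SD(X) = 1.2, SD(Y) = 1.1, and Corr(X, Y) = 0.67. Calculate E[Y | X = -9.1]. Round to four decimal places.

6.9646

The regression of Y on X has slope ρ·σ_Y/σ_X and passes through (μ_X, μ_Y).
E[Y | X=-9.1] = 8.5 + (0.67)·(1.1/1.2)·(-9.1 − (-6.6)) = 8.5 + (0.61417)·(-2.5) = 6.9646.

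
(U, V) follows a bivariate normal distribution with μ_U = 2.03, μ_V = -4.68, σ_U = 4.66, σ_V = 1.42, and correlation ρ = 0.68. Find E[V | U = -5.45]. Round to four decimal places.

-6.2299

E[V | U=x] = μ_V + ρ(σ_V/σ_U)(x − μ_U) for jointly normal variables.
E[V | U=-5.45] = -4.68 + (0.68)·(1.42/4.66)·(-5.45 − (2.03)) = -4.68 + (0.20721)·(-7.48) = -6.2299.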